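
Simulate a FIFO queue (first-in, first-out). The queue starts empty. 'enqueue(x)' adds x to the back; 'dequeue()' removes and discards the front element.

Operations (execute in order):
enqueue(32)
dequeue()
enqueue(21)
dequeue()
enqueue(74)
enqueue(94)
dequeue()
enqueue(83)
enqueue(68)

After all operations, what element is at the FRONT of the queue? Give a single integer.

Answer: 94

Derivation:
enqueue(32): queue = [32]
dequeue(): queue = []
enqueue(21): queue = [21]
dequeue(): queue = []
enqueue(74): queue = [74]
enqueue(94): queue = [74, 94]
dequeue(): queue = [94]
enqueue(83): queue = [94, 83]
enqueue(68): queue = [94, 83, 68]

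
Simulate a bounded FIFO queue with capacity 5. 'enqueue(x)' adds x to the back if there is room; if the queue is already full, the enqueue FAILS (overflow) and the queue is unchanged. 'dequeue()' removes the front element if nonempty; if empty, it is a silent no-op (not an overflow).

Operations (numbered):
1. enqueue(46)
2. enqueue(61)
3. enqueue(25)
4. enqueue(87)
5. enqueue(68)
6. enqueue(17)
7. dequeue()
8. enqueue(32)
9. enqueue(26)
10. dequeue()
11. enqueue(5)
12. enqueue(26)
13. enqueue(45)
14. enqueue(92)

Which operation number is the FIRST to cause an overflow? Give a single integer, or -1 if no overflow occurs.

Answer: 6

Derivation:
1. enqueue(46): size=1
2. enqueue(61): size=2
3. enqueue(25): size=3
4. enqueue(87): size=4
5. enqueue(68): size=5
6. enqueue(17): size=5=cap → OVERFLOW (fail)
7. dequeue(): size=4
8. enqueue(32): size=5
9. enqueue(26): size=5=cap → OVERFLOW (fail)
10. dequeue(): size=4
11. enqueue(5): size=5
12. enqueue(26): size=5=cap → OVERFLOW (fail)
13. enqueue(45): size=5=cap → OVERFLOW (fail)
14. enqueue(92): size=5=cap → OVERFLOW (fail)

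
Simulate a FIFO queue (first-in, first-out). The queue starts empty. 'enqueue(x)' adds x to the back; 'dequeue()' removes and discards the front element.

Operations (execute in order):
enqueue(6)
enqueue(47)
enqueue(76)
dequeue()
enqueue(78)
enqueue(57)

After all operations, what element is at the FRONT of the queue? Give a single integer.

Answer: 47

Derivation:
enqueue(6): queue = [6]
enqueue(47): queue = [6, 47]
enqueue(76): queue = [6, 47, 76]
dequeue(): queue = [47, 76]
enqueue(78): queue = [47, 76, 78]
enqueue(57): queue = [47, 76, 78, 57]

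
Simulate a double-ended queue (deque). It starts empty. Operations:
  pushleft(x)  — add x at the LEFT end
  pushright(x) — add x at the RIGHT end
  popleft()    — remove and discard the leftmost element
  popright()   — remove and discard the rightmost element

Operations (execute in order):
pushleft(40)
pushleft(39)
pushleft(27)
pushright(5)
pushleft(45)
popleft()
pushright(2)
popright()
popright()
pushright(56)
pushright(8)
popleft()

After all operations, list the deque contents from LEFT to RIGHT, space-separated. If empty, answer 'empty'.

pushleft(40): [40]
pushleft(39): [39, 40]
pushleft(27): [27, 39, 40]
pushright(5): [27, 39, 40, 5]
pushleft(45): [45, 27, 39, 40, 5]
popleft(): [27, 39, 40, 5]
pushright(2): [27, 39, 40, 5, 2]
popright(): [27, 39, 40, 5]
popright(): [27, 39, 40]
pushright(56): [27, 39, 40, 56]
pushright(8): [27, 39, 40, 56, 8]
popleft(): [39, 40, 56, 8]

Answer: 39 40 56 8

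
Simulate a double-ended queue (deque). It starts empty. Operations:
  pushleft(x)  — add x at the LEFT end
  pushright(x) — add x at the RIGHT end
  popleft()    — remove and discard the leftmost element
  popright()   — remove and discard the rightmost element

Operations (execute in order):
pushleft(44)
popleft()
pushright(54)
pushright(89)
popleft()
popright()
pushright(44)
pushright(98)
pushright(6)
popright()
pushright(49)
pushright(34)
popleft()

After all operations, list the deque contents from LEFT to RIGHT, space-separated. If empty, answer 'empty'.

pushleft(44): [44]
popleft(): []
pushright(54): [54]
pushright(89): [54, 89]
popleft(): [89]
popright(): []
pushright(44): [44]
pushright(98): [44, 98]
pushright(6): [44, 98, 6]
popright(): [44, 98]
pushright(49): [44, 98, 49]
pushright(34): [44, 98, 49, 34]
popleft(): [98, 49, 34]

Answer: 98 49 34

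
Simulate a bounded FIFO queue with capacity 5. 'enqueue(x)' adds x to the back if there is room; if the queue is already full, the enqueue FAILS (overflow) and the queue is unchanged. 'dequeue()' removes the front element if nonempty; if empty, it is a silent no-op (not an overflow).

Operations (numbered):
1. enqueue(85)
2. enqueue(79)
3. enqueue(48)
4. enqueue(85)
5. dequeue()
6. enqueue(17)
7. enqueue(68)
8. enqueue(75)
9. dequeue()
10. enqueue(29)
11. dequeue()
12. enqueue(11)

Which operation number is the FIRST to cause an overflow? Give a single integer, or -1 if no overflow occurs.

Answer: 8

Derivation:
1. enqueue(85): size=1
2. enqueue(79): size=2
3. enqueue(48): size=3
4. enqueue(85): size=4
5. dequeue(): size=3
6. enqueue(17): size=4
7. enqueue(68): size=5
8. enqueue(75): size=5=cap → OVERFLOW (fail)
9. dequeue(): size=4
10. enqueue(29): size=5
11. dequeue(): size=4
12. enqueue(11): size=5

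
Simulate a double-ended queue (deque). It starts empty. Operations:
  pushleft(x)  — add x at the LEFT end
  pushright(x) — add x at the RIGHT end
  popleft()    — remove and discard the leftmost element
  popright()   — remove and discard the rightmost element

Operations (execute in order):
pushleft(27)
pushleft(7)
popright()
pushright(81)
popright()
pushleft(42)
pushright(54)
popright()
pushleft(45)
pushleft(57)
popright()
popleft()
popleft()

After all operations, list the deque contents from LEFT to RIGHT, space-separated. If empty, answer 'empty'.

pushleft(27): [27]
pushleft(7): [7, 27]
popright(): [7]
pushright(81): [7, 81]
popright(): [7]
pushleft(42): [42, 7]
pushright(54): [42, 7, 54]
popright(): [42, 7]
pushleft(45): [45, 42, 7]
pushleft(57): [57, 45, 42, 7]
popright(): [57, 45, 42]
popleft(): [45, 42]
popleft(): [42]

Answer: 42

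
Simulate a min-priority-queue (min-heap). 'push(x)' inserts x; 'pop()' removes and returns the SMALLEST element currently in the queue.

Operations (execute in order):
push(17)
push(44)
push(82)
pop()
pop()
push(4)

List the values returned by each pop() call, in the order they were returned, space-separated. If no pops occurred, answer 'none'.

push(17): heap contents = [17]
push(44): heap contents = [17, 44]
push(82): heap contents = [17, 44, 82]
pop() → 17: heap contents = [44, 82]
pop() → 44: heap contents = [82]
push(4): heap contents = [4, 82]

Answer: 17 44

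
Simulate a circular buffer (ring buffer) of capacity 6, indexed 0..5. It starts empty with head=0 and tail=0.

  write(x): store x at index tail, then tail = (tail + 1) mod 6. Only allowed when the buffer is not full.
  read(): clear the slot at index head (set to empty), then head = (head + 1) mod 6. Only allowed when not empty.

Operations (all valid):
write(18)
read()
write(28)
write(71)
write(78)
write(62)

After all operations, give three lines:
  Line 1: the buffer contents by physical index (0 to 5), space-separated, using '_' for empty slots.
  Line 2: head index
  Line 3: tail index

Answer: _ 28 71 78 62 _
1
5

Derivation:
write(18): buf=[18 _ _ _ _ _], head=0, tail=1, size=1
read(): buf=[_ _ _ _ _ _], head=1, tail=1, size=0
write(28): buf=[_ 28 _ _ _ _], head=1, tail=2, size=1
write(71): buf=[_ 28 71 _ _ _], head=1, tail=3, size=2
write(78): buf=[_ 28 71 78 _ _], head=1, tail=4, size=3
write(62): buf=[_ 28 71 78 62 _], head=1, tail=5, size=4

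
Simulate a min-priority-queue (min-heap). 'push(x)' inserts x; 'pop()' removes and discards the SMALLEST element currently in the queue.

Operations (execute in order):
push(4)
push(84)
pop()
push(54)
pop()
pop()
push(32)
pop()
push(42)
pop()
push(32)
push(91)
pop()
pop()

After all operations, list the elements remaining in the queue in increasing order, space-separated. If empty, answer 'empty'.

Answer: empty

Derivation:
push(4): heap contents = [4]
push(84): heap contents = [4, 84]
pop() → 4: heap contents = [84]
push(54): heap contents = [54, 84]
pop() → 54: heap contents = [84]
pop() → 84: heap contents = []
push(32): heap contents = [32]
pop() → 32: heap contents = []
push(42): heap contents = [42]
pop() → 42: heap contents = []
push(32): heap contents = [32]
push(91): heap contents = [32, 91]
pop() → 32: heap contents = [91]
pop() → 91: heap contents = []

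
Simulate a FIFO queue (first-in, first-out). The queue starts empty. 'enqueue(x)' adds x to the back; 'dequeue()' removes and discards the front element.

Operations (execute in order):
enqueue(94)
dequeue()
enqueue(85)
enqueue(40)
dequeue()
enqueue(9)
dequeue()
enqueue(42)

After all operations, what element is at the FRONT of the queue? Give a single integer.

Answer: 9

Derivation:
enqueue(94): queue = [94]
dequeue(): queue = []
enqueue(85): queue = [85]
enqueue(40): queue = [85, 40]
dequeue(): queue = [40]
enqueue(9): queue = [40, 9]
dequeue(): queue = [9]
enqueue(42): queue = [9, 42]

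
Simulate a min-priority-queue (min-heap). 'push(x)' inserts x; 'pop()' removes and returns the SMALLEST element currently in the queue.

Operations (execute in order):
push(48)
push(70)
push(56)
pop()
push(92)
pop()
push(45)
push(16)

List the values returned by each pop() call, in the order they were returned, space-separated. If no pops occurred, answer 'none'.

Answer: 48 56

Derivation:
push(48): heap contents = [48]
push(70): heap contents = [48, 70]
push(56): heap contents = [48, 56, 70]
pop() → 48: heap contents = [56, 70]
push(92): heap contents = [56, 70, 92]
pop() → 56: heap contents = [70, 92]
push(45): heap contents = [45, 70, 92]
push(16): heap contents = [16, 45, 70, 92]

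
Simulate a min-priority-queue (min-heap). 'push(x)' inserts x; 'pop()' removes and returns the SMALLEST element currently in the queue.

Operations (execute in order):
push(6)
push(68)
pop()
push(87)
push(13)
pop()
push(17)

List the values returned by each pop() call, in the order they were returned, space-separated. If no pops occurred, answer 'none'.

push(6): heap contents = [6]
push(68): heap contents = [6, 68]
pop() → 6: heap contents = [68]
push(87): heap contents = [68, 87]
push(13): heap contents = [13, 68, 87]
pop() → 13: heap contents = [68, 87]
push(17): heap contents = [17, 68, 87]

Answer: 6 13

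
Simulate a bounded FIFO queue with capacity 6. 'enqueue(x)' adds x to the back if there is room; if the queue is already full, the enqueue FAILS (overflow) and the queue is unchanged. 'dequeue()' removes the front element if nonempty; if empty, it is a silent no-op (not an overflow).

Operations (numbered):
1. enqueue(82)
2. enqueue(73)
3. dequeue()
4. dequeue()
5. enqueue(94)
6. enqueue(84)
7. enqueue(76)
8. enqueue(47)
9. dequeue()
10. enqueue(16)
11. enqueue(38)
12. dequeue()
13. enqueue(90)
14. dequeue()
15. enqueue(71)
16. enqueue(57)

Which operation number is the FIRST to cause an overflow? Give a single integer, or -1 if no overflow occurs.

Answer: -1

Derivation:
1. enqueue(82): size=1
2. enqueue(73): size=2
3. dequeue(): size=1
4. dequeue(): size=0
5. enqueue(94): size=1
6. enqueue(84): size=2
7. enqueue(76): size=3
8. enqueue(47): size=4
9. dequeue(): size=3
10. enqueue(16): size=4
11. enqueue(38): size=5
12. dequeue(): size=4
13. enqueue(90): size=5
14. dequeue(): size=4
15. enqueue(71): size=5
16. enqueue(57): size=6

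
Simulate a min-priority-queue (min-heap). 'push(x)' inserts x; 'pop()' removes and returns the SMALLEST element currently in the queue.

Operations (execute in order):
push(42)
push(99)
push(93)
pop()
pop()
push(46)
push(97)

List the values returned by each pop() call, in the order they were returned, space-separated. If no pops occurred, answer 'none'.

Answer: 42 93

Derivation:
push(42): heap contents = [42]
push(99): heap contents = [42, 99]
push(93): heap contents = [42, 93, 99]
pop() → 42: heap contents = [93, 99]
pop() → 93: heap contents = [99]
push(46): heap contents = [46, 99]
push(97): heap contents = [46, 97, 99]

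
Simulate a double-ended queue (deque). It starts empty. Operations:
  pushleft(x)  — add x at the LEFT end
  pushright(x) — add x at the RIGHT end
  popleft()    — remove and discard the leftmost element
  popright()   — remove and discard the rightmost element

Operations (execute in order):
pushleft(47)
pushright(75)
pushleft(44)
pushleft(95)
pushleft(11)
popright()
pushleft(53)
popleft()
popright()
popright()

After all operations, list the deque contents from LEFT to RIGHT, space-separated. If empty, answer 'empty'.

Answer: 11 95

Derivation:
pushleft(47): [47]
pushright(75): [47, 75]
pushleft(44): [44, 47, 75]
pushleft(95): [95, 44, 47, 75]
pushleft(11): [11, 95, 44, 47, 75]
popright(): [11, 95, 44, 47]
pushleft(53): [53, 11, 95, 44, 47]
popleft(): [11, 95, 44, 47]
popright(): [11, 95, 44]
popright(): [11, 95]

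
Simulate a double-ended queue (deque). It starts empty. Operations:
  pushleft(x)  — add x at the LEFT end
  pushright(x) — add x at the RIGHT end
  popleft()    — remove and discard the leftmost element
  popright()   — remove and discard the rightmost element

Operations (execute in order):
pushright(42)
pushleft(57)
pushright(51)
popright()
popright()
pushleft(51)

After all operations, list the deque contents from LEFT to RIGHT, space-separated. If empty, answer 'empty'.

Answer: 51 57

Derivation:
pushright(42): [42]
pushleft(57): [57, 42]
pushright(51): [57, 42, 51]
popright(): [57, 42]
popright(): [57]
pushleft(51): [51, 57]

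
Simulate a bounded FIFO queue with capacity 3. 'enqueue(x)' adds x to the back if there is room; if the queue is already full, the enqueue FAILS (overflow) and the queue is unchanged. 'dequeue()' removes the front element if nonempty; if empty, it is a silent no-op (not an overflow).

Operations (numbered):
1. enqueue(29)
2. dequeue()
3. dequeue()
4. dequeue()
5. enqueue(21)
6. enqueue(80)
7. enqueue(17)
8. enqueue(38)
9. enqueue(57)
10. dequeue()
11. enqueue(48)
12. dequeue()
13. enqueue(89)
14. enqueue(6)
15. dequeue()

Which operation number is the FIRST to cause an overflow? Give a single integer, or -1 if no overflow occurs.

Answer: 8

Derivation:
1. enqueue(29): size=1
2. dequeue(): size=0
3. dequeue(): empty, no-op, size=0
4. dequeue(): empty, no-op, size=0
5. enqueue(21): size=1
6. enqueue(80): size=2
7. enqueue(17): size=3
8. enqueue(38): size=3=cap → OVERFLOW (fail)
9. enqueue(57): size=3=cap → OVERFLOW (fail)
10. dequeue(): size=2
11. enqueue(48): size=3
12. dequeue(): size=2
13. enqueue(89): size=3
14. enqueue(6): size=3=cap → OVERFLOW (fail)
15. dequeue(): size=2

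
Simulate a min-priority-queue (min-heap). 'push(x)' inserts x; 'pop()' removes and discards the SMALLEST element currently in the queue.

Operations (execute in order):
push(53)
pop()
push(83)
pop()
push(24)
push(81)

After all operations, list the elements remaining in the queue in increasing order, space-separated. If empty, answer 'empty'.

push(53): heap contents = [53]
pop() → 53: heap contents = []
push(83): heap contents = [83]
pop() → 83: heap contents = []
push(24): heap contents = [24]
push(81): heap contents = [24, 81]

Answer: 24 81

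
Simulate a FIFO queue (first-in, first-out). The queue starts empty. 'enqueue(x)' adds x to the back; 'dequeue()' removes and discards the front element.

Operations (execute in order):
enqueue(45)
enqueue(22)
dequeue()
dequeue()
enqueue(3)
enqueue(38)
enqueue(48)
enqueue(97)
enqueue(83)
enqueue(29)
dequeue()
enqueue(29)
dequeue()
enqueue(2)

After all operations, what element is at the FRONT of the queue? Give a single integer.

Answer: 48

Derivation:
enqueue(45): queue = [45]
enqueue(22): queue = [45, 22]
dequeue(): queue = [22]
dequeue(): queue = []
enqueue(3): queue = [3]
enqueue(38): queue = [3, 38]
enqueue(48): queue = [3, 38, 48]
enqueue(97): queue = [3, 38, 48, 97]
enqueue(83): queue = [3, 38, 48, 97, 83]
enqueue(29): queue = [3, 38, 48, 97, 83, 29]
dequeue(): queue = [38, 48, 97, 83, 29]
enqueue(29): queue = [38, 48, 97, 83, 29, 29]
dequeue(): queue = [48, 97, 83, 29, 29]
enqueue(2): queue = [48, 97, 83, 29, 29, 2]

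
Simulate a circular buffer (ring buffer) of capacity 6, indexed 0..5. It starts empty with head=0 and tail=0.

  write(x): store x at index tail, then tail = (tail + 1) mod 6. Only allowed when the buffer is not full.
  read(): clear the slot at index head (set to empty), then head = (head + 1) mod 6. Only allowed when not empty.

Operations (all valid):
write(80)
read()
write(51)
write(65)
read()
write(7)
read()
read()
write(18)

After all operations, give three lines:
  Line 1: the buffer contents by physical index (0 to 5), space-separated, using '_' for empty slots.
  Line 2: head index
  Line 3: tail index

write(80): buf=[80 _ _ _ _ _], head=0, tail=1, size=1
read(): buf=[_ _ _ _ _ _], head=1, tail=1, size=0
write(51): buf=[_ 51 _ _ _ _], head=1, tail=2, size=1
write(65): buf=[_ 51 65 _ _ _], head=1, tail=3, size=2
read(): buf=[_ _ 65 _ _ _], head=2, tail=3, size=1
write(7): buf=[_ _ 65 7 _ _], head=2, tail=4, size=2
read(): buf=[_ _ _ 7 _ _], head=3, tail=4, size=1
read(): buf=[_ _ _ _ _ _], head=4, tail=4, size=0
write(18): buf=[_ _ _ _ 18 _], head=4, tail=5, size=1

Answer: _ _ _ _ 18 _
4
5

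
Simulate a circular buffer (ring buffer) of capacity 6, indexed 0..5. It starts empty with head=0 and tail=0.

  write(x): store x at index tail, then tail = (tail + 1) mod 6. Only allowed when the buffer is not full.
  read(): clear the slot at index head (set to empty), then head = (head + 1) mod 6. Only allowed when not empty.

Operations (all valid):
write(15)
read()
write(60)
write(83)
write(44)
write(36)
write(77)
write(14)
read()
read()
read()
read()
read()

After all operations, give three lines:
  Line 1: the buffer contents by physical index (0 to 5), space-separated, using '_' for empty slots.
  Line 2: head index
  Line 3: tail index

write(15): buf=[15 _ _ _ _ _], head=0, tail=1, size=1
read(): buf=[_ _ _ _ _ _], head=1, tail=1, size=0
write(60): buf=[_ 60 _ _ _ _], head=1, tail=2, size=1
write(83): buf=[_ 60 83 _ _ _], head=1, tail=3, size=2
write(44): buf=[_ 60 83 44 _ _], head=1, tail=4, size=3
write(36): buf=[_ 60 83 44 36 _], head=1, tail=5, size=4
write(77): buf=[_ 60 83 44 36 77], head=1, tail=0, size=5
write(14): buf=[14 60 83 44 36 77], head=1, tail=1, size=6
read(): buf=[14 _ 83 44 36 77], head=2, tail=1, size=5
read(): buf=[14 _ _ 44 36 77], head=3, tail=1, size=4
read(): buf=[14 _ _ _ 36 77], head=4, tail=1, size=3
read(): buf=[14 _ _ _ _ 77], head=5, tail=1, size=2
read(): buf=[14 _ _ _ _ _], head=0, tail=1, size=1

Answer: 14 _ _ _ _ _
0
1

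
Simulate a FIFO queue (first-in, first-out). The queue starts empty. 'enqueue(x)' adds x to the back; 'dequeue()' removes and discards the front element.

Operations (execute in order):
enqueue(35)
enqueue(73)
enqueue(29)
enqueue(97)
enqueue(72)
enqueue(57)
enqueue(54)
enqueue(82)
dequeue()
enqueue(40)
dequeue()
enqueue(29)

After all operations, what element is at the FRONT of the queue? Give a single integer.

enqueue(35): queue = [35]
enqueue(73): queue = [35, 73]
enqueue(29): queue = [35, 73, 29]
enqueue(97): queue = [35, 73, 29, 97]
enqueue(72): queue = [35, 73, 29, 97, 72]
enqueue(57): queue = [35, 73, 29, 97, 72, 57]
enqueue(54): queue = [35, 73, 29, 97, 72, 57, 54]
enqueue(82): queue = [35, 73, 29, 97, 72, 57, 54, 82]
dequeue(): queue = [73, 29, 97, 72, 57, 54, 82]
enqueue(40): queue = [73, 29, 97, 72, 57, 54, 82, 40]
dequeue(): queue = [29, 97, 72, 57, 54, 82, 40]
enqueue(29): queue = [29, 97, 72, 57, 54, 82, 40, 29]

Answer: 29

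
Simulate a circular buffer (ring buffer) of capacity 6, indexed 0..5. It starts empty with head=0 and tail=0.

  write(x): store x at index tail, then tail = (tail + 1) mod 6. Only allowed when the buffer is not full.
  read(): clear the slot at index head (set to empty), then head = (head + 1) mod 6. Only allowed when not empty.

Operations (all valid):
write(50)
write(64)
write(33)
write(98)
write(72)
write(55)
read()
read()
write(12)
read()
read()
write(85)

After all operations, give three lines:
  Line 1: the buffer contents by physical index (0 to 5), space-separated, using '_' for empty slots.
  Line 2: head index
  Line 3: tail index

Answer: 12 85 _ _ 72 55
4
2

Derivation:
write(50): buf=[50 _ _ _ _ _], head=0, tail=1, size=1
write(64): buf=[50 64 _ _ _ _], head=0, tail=2, size=2
write(33): buf=[50 64 33 _ _ _], head=0, tail=3, size=3
write(98): buf=[50 64 33 98 _ _], head=0, tail=4, size=4
write(72): buf=[50 64 33 98 72 _], head=0, tail=5, size=5
write(55): buf=[50 64 33 98 72 55], head=0, tail=0, size=6
read(): buf=[_ 64 33 98 72 55], head=1, tail=0, size=5
read(): buf=[_ _ 33 98 72 55], head=2, tail=0, size=4
write(12): buf=[12 _ 33 98 72 55], head=2, tail=1, size=5
read(): buf=[12 _ _ 98 72 55], head=3, tail=1, size=4
read(): buf=[12 _ _ _ 72 55], head=4, tail=1, size=3
write(85): buf=[12 85 _ _ 72 55], head=4, tail=2, size=4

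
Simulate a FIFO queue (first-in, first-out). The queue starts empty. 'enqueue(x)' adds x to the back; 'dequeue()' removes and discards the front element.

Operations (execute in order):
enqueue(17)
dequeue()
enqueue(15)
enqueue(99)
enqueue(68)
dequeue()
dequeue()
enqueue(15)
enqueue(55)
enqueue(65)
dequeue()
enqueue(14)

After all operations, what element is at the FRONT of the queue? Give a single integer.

enqueue(17): queue = [17]
dequeue(): queue = []
enqueue(15): queue = [15]
enqueue(99): queue = [15, 99]
enqueue(68): queue = [15, 99, 68]
dequeue(): queue = [99, 68]
dequeue(): queue = [68]
enqueue(15): queue = [68, 15]
enqueue(55): queue = [68, 15, 55]
enqueue(65): queue = [68, 15, 55, 65]
dequeue(): queue = [15, 55, 65]
enqueue(14): queue = [15, 55, 65, 14]

Answer: 15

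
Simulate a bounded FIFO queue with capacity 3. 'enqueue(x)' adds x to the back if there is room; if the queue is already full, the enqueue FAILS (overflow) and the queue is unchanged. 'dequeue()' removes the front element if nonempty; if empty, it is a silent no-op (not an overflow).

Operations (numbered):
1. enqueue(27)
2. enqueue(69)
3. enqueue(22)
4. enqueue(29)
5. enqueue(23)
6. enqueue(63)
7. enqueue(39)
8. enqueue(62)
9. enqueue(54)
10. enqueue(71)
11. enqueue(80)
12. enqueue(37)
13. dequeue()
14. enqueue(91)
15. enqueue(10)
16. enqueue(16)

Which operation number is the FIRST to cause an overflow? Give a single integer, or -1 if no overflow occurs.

Answer: 4

Derivation:
1. enqueue(27): size=1
2. enqueue(69): size=2
3. enqueue(22): size=3
4. enqueue(29): size=3=cap → OVERFLOW (fail)
5. enqueue(23): size=3=cap → OVERFLOW (fail)
6. enqueue(63): size=3=cap → OVERFLOW (fail)
7. enqueue(39): size=3=cap → OVERFLOW (fail)
8. enqueue(62): size=3=cap → OVERFLOW (fail)
9. enqueue(54): size=3=cap → OVERFLOW (fail)
10. enqueue(71): size=3=cap → OVERFLOW (fail)
11. enqueue(80): size=3=cap → OVERFLOW (fail)
12. enqueue(37): size=3=cap → OVERFLOW (fail)
13. dequeue(): size=2
14. enqueue(91): size=3
15. enqueue(10): size=3=cap → OVERFLOW (fail)
16. enqueue(16): size=3=cap → OVERFLOW (fail)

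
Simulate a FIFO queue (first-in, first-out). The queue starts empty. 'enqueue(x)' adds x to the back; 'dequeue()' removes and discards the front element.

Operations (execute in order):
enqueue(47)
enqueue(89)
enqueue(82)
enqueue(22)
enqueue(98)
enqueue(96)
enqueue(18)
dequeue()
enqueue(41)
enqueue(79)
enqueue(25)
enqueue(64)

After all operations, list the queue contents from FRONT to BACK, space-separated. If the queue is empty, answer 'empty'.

enqueue(47): [47]
enqueue(89): [47, 89]
enqueue(82): [47, 89, 82]
enqueue(22): [47, 89, 82, 22]
enqueue(98): [47, 89, 82, 22, 98]
enqueue(96): [47, 89, 82, 22, 98, 96]
enqueue(18): [47, 89, 82, 22, 98, 96, 18]
dequeue(): [89, 82, 22, 98, 96, 18]
enqueue(41): [89, 82, 22, 98, 96, 18, 41]
enqueue(79): [89, 82, 22, 98, 96, 18, 41, 79]
enqueue(25): [89, 82, 22, 98, 96, 18, 41, 79, 25]
enqueue(64): [89, 82, 22, 98, 96, 18, 41, 79, 25, 64]

Answer: 89 82 22 98 96 18 41 79 25 64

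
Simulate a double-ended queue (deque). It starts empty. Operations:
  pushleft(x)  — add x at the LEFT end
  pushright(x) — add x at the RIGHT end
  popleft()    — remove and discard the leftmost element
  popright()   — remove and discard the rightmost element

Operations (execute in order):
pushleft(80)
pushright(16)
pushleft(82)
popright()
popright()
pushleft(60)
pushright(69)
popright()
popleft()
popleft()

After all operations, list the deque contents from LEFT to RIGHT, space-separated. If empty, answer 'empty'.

Answer: empty

Derivation:
pushleft(80): [80]
pushright(16): [80, 16]
pushleft(82): [82, 80, 16]
popright(): [82, 80]
popright(): [82]
pushleft(60): [60, 82]
pushright(69): [60, 82, 69]
popright(): [60, 82]
popleft(): [82]
popleft(): []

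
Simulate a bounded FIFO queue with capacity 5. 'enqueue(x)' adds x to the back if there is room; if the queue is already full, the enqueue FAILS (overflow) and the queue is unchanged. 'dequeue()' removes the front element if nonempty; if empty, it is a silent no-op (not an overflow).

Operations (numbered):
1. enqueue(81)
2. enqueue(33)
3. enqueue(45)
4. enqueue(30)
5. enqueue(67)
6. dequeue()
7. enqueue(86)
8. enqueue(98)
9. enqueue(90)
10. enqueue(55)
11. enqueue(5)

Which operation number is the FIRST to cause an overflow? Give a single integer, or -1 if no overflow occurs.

1. enqueue(81): size=1
2. enqueue(33): size=2
3. enqueue(45): size=3
4. enqueue(30): size=4
5. enqueue(67): size=5
6. dequeue(): size=4
7. enqueue(86): size=5
8. enqueue(98): size=5=cap → OVERFLOW (fail)
9. enqueue(90): size=5=cap → OVERFLOW (fail)
10. enqueue(55): size=5=cap → OVERFLOW (fail)
11. enqueue(5): size=5=cap → OVERFLOW (fail)

Answer: 8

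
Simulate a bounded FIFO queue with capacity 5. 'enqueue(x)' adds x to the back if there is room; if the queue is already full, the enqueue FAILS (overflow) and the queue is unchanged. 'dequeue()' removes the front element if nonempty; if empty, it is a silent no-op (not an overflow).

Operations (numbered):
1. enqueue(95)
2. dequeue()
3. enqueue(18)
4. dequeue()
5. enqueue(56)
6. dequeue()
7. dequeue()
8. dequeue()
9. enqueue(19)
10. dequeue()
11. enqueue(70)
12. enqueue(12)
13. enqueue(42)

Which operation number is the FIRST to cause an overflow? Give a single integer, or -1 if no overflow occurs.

1. enqueue(95): size=1
2. dequeue(): size=0
3. enqueue(18): size=1
4. dequeue(): size=0
5. enqueue(56): size=1
6. dequeue(): size=0
7. dequeue(): empty, no-op, size=0
8. dequeue(): empty, no-op, size=0
9. enqueue(19): size=1
10. dequeue(): size=0
11. enqueue(70): size=1
12. enqueue(12): size=2
13. enqueue(42): size=3

Answer: -1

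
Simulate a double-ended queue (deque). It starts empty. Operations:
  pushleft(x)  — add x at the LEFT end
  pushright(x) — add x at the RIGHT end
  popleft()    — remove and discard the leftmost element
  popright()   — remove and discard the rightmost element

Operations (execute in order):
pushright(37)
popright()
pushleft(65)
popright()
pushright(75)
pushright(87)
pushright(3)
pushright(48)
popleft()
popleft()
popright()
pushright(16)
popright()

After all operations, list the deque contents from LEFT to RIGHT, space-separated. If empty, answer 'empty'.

pushright(37): [37]
popright(): []
pushleft(65): [65]
popright(): []
pushright(75): [75]
pushright(87): [75, 87]
pushright(3): [75, 87, 3]
pushright(48): [75, 87, 3, 48]
popleft(): [87, 3, 48]
popleft(): [3, 48]
popright(): [3]
pushright(16): [3, 16]
popright(): [3]

Answer: 3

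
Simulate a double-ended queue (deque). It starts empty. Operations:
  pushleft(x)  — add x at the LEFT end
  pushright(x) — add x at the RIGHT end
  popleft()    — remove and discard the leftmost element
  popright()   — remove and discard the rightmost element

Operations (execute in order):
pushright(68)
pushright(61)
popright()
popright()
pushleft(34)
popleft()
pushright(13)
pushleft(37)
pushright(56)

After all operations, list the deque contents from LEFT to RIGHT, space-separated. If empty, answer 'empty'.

pushright(68): [68]
pushright(61): [68, 61]
popright(): [68]
popright(): []
pushleft(34): [34]
popleft(): []
pushright(13): [13]
pushleft(37): [37, 13]
pushright(56): [37, 13, 56]

Answer: 37 13 56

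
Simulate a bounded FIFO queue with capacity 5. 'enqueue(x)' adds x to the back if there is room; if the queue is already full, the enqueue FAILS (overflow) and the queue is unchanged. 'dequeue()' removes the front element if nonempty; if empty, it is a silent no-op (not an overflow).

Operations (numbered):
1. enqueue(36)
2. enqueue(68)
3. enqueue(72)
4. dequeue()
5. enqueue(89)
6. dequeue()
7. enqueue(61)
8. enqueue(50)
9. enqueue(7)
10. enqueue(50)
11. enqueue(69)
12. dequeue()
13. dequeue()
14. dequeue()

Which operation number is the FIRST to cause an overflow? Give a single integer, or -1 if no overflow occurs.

Answer: 10

Derivation:
1. enqueue(36): size=1
2. enqueue(68): size=2
3. enqueue(72): size=3
4. dequeue(): size=2
5. enqueue(89): size=3
6. dequeue(): size=2
7. enqueue(61): size=3
8. enqueue(50): size=4
9. enqueue(7): size=5
10. enqueue(50): size=5=cap → OVERFLOW (fail)
11. enqueue(69): size=5=cap → OVERFLOW (fail)
12. dequeue(): size=4
13. dequeue(): size=3
14. dequeue(): size=2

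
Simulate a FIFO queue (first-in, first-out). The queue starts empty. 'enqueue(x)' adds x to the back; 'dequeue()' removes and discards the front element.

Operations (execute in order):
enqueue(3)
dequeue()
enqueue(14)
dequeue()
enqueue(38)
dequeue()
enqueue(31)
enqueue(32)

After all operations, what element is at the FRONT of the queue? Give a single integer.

enqueue(3): queue = [3]
dequeue(): queue = []
enqueue(14): queue = [14]
dequeue(): queue = []
enqueue(38): queue = [38]
dequeue(): queue = []
enqueue(31): queue = [31]
enqueue(32): queue = [31, 32]

Answer: 31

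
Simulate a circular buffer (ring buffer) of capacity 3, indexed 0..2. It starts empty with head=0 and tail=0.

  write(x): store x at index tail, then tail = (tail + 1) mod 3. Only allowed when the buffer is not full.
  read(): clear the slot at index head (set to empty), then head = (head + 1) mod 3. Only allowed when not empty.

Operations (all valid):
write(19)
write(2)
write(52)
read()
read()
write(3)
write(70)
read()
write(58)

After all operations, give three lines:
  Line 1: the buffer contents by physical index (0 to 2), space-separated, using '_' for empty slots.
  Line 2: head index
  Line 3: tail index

write(19): buf=[19 _ _], head=0, tail=1, size=1
write(2): buf=[19 2 _], head=0, tail=2, size=2
write(52): buf=[19 2 52], head=0, tail=0, size=3
read(): buf=[_ 2 52], head=1, tail=0, size=2
read(): buf=[_ _ 52], head=2, tail=0, size=1
write(3): buf=[3 _ 52], head=2, tail=1, size=2
write(70): buf=[3 70 52], head=2, tail=2, size=3
read(): buf=[3 70 _], head=0, tail=2, size=2
write(58): buf=[3 70 58], head=0, tail=0, size=3

Answer: 3 70 58
0
0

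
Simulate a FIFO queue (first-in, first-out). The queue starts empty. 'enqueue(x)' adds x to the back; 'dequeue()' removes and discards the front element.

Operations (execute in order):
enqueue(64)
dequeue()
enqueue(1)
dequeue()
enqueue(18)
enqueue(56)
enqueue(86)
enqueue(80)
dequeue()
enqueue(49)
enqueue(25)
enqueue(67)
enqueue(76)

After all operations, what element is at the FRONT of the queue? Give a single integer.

Answer: 56

Derivation:
enqueue(64): queue = [64]
dequeue(): queue = []
enqueue(1): queue = [1]
dequeue(): queue = []
enqueue(18): queue = [18]
enqueue(56): queue = [18, 56]
enqueue(86): queue = [18, 56, 86]
enqueue(80): queue = [18, 56, 86, 80]
dequeue(): queue = [56, 86, 80]
enqueue(49): queue = [56, 86, 80, 49]
enqueue(25): queue = [56, 86, 80, 49, 25]
enqueue(67): queue = [56, 86, 80, 49, 25, 67]
enqueue(76): queue = [56, 86, 80, 49, 25, 67, 76]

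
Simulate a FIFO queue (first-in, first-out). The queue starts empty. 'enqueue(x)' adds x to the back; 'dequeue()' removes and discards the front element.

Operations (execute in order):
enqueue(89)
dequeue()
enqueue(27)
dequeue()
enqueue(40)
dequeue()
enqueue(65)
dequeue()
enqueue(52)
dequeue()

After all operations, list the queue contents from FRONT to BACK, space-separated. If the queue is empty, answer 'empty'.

Answer: empty

Derivation:
enqueue(89): [89]
dequeue(): []
enqueue(27): [27]
dequeue(): []
enqueue(40): [40]
dequeue(): []
enqueue(65): [65]
dequeue(): []
enqueue(52): [52]
dequeue(): []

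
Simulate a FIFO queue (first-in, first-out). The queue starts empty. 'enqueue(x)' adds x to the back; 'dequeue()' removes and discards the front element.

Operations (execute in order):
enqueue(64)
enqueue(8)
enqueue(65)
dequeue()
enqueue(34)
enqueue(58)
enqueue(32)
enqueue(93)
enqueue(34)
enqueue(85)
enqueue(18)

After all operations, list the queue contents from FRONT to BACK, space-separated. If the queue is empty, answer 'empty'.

Answer: 8 65 34 58 32 93 34 85 18

Derivation:
enqueue(64): [64]
enqueue(8): [64, 8]
enqueue(65): [64, 8, 65]
dequeue(): [8, 65]
enqueue(34): [8, 65, 34]
enqueue(58): [8, 65, 34, 58]
enqueue(32): [8, 65, 34, 58, 32]
enqueue(93): [8, 65, 34, 58, 32, 93]
enqueue(34): [8, 65, 34, 58, 32, 93, 34]
enqueue(85): [8, 65, 34, 58, 32, 93, 34, 85]
enqueue(18): [8, 65, 34, 58, 32, 93, 34, 85, 18]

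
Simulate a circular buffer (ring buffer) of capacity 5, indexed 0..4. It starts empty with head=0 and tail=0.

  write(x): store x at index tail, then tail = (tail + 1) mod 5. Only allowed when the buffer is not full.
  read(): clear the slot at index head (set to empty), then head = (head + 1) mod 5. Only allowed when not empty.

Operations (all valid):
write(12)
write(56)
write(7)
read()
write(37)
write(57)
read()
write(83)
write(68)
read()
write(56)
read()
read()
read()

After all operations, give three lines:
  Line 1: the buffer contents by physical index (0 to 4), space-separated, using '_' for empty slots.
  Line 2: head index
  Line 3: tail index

Answer: _ 68 56 _ _
1
3

Derivation:
write(12): buf=[12 _ _ _ _], head=0, tail=1, size=1
write(56): buf=[12 56 _ _ _], head=0, tail=2, size=2
write(7): buf=[12 56 7 _ _], head=0, tail=3, size=3
read(): buf=[_ 56 7 _ _], head=1, tail=3, size=2
write(37): buf=[_ 56 7 37 _], head=1, tail=4, size=3
write(57): buf=[_ 56 7 37 57], head=1, tail=0, size=4
read(): buf=[_ _ 7 37 57], head=2, tail=0, size=3
write(83): buf=[83 _ 7 37 57], head=2, tail=1, size=4
write(68): buf=[83 68 7 37 57], head=2, tail=2, size=5
read(): buf=[83 68 _ 37 57], head=3, tail=2, size=4
write(56): buf=[83 68 56 37 57], head=3, tail=3, size=5
read(): buf=[83 68 56 _ 57], head=4, tail=3, size=4
read(): buf=[83 68 56 _ _], head=0, tail=3, size=3
read(): buf=[_ 68 56 _ _], head=1, tail=3, size=2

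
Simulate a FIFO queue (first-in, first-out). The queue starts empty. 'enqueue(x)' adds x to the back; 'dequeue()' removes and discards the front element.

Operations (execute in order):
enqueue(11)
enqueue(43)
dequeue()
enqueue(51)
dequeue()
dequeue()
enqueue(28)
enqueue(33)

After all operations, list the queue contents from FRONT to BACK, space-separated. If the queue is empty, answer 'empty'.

Answer: 28 33

Derivation:
enqueue(11): [11]
enqueue(43): [11, 43]
dequeue(): [43]
enqueue(51): [43, 51]
dequeue(): [51]
dequeue(): []
enqueue(28): [28]
enqueue(33): [28, 33]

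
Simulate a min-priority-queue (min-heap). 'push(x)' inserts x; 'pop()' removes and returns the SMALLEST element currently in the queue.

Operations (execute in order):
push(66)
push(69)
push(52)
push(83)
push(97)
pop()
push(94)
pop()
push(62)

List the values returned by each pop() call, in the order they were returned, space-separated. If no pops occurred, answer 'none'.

push(66): heap contents = [66]
push(69): heap contents = [66, 69]
push(52): heap contents = [52, 66, 69]
push(83): heap contents = [52, 66, 69, 83]
push(97): heap contents = [52, 66, 69, 83, 97]
pop() → 52: heap contents = [66, 69, 83, 97]
push(94): heap contents = [66, 69, 83, 94, 97]
pop() → 66: heap contents = [69, 83, 94, 97]
push(62): heap contents = [62, 69, 83, 94, 97]

Answer: 52 66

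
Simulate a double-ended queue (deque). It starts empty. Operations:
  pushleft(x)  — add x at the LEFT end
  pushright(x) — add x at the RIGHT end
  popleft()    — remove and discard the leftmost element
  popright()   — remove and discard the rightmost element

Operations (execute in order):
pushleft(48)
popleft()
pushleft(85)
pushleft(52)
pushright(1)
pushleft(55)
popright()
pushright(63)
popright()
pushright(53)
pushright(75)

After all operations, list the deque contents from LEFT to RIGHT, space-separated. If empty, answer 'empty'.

pushleft(48): [48]
popleft(): []
pushleft(85): [85]
pushleft(52): [52, 85]
pushright(1): [52, 85, 1]
pushleft(55): [55, 52, 85, 1]
popright(): [55, 52, 85]
pushright(63): [55, 52, 85, 63]
popright(): [55, 52, 85]
pushright(53): [55, 52, 85, 53]
pushright(75): [55, 52, 85, 53, 75]

Answer: 55 52 85 53 75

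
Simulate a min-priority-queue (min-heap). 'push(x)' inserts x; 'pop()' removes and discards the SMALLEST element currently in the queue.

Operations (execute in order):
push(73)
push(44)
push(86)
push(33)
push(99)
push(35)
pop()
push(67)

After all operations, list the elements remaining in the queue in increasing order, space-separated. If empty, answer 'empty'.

Answer: 35 44 67 73 86 99

Derivation:
push(73): heap contents = [73]
push(44): heap contents = [44, 73]
push(86): heap contents = [44, 73, 86]
push(33): heap contents = [33, 44, 73, 86]
push(99): heap contents = [33, 44, 73, 86, 99]
push(35): heap contents = [33, 35, 44, 73, 86, 99]
pop() → 33: heap contents = [35, 44, 73, 86, 99]
push(67): heap contents = [35, 44, 67, 73, 86, 99]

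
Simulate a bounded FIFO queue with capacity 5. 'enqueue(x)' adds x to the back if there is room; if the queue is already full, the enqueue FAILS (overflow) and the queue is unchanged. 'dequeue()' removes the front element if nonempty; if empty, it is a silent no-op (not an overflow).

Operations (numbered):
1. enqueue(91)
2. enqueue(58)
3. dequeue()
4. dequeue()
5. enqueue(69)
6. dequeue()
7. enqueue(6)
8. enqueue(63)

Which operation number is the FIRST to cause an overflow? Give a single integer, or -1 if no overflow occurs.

1. enqueue(91): size=1
2. enqueue(58): size=2
3. dequeue(): size=1
4. dequeue(): size=0
5. enqueue(69): size=1
6. dequeue(): size=0
7. enqueue(6): size=1
8. enqueue(63): size=2

Answer: -1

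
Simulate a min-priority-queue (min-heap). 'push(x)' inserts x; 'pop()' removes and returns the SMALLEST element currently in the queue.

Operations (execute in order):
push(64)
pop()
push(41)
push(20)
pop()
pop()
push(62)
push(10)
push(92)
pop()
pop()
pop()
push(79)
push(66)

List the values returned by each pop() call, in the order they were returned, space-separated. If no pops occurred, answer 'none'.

push(64): heap contents = [64]
pop() → 64: heap contents = []
push(41): heap contents = [41]
push(20): heap contents = [20, 41]
pop() → 20: heap contents = [41]
pop() → 41: heap contents = []
push(62): heap contents = [62]
push(10): heap contents = [10, 62]
push(92): heap contents = [10, 62, 92]
pop() → 10: heap contents = [62, 92]
pop() → 62: heap contents = [92]
pop() → 92: heap contents = []
push(79): heap contents = [79]
push(66): heap contents = [66, 79]

Answer: 64 20 41 10 62 92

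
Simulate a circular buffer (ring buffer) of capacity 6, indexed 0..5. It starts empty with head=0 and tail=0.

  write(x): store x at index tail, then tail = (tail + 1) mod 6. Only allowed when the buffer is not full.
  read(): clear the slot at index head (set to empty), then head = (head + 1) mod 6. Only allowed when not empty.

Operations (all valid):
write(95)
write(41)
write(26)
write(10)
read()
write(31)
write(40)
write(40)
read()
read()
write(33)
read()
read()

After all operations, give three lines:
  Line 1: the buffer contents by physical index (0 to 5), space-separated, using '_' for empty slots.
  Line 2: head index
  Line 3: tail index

write(95): buf=[95 _ _ _ _ _], head=0, tail=1, size=1
write(41): buf=[95 41 _ _ _ _], head=0, tail=2, size=2
write(26): buf=[95 41 26 _ _ _], head=0, tail=3, size=3
write(10): buf=[95 41 26 10 _ _], head=0, tail=4, size=4
read(): buf=[_ 41 26 10 _ _], head=1, tail=4, size=3
write(31): buf=[_ 41 26 10 31 _], head=1, tail=5, size=4
write(40): buf=[_ 41 26 10 31 40], head=1, tail=0, size=5
write(40): buf=[40 41 26 10 31 40], head=1, tail=1, size=6
read(): buf=[40 _ 26 10 31 40], head=2, tail=1, size=5
read(): buf=[40 _ _ 10 31 40], head=3, tail=1, size=4
write(33): buf=[40 33 _ 10 31 40], head=3, tail=2, size=5
read(): buf=[40 33 _ _ 31 40], head=4, tail=2, size=4
read(): buf=[40 33 _ _ _ 40], head=5, tail=2, size=3

Answer: 40 33 _ _ _ 40
5
2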